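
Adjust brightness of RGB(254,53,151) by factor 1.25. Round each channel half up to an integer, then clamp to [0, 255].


Multiply each channel by 1.25, round half up, clamp to [0, 255]
R: 254×1.25 = 317.5 → round → 318 → clamp → 255
G: 53×1.25 = 66.25 → round → 66
B: 151×1.25 = 188.75 → round → 189
= RGB(255, 66, 189)


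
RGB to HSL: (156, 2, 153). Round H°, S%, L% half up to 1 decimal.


Normalize: R'=156/255≈0.6118, G'=2/255≈0.0078, B'=153/255≈0.6000
Max=156/255, Min=2/255, Δ=Max-Min=154/255
L = (Max+Min)/2 = (156+2)/510 = 158/510 = 0.30980… → L = 31.0%
L ≤ 0.5 → S = Δ/(Max+Min) = 154/(156+2) = 154/158 = 0.97468… → S = 97.5%
(the 1/255 factors cancel in S and H, so raw channel differences can be used)
Max is R' → H = 60 × (((G-B)/Δ) mod 6) = 60 × (((2-153)/154) mod 6)
  (-151)/154 = -0.9805…; negative, so add 6 → 5.0194…
  H = 60 × 5.0194… = 301.168…° → H = 301.2°
= HSL(301.2°, 97.5%, 31.0%)


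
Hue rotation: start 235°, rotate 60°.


New hue = (H + rotation) mod 360
New hue = (235 + 60) mod 360
= 295 mod 360
= 295°


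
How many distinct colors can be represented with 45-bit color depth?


Colors = 2^bits = 2^45
= 35,184,372,088,832 colors


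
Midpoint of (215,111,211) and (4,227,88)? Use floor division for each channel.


Midpoint: each channel = ⌊(C₁+C₂)/2⌋
R: ⌊(215+4)/2⌋ = 109
G: ⌊(111+227)/2⌋ = 169
B: ⌊(211+88)/2⌋ = 149
= RGB(109, 169, 149)


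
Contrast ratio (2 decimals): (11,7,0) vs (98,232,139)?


Linearize each sRGB channel c=v/255: c/12.92 if c ≤ 0.04045 else ((c+0.055)/1.055)^2.4
L = 0.2126×R_lin + 0.7152×G_lin + 0.0722×B_lin
Color 1 (11,7,0):
  R=11: 11/255≈0.0431 > 0.04045 → ((0.0431+0.055)/1.055)^2.4 ≈ 0.00335
  G=7: 7/255≈0.0275 ≤ 0.04045 → 0.0275/12.92 ≈ 0.00212
  B=0: 0/255≈0.0000 ≤ 0.04045 → 0.0000/12.92 ≈ 0.00000
  L1 = 0.2126×0.00335 + 0.7152×0.00212 + 0.0722×0.00000 ≈ 0.00223
Color 2 (98,232,139):
  R=98: 98/255≈0.3843 > 0.04045 → ((0.3843+0.055)/1.055)^2.4 ≈ 0.12214
  G=232: 232/255≈0.9098 > 0.04045 → ((0.9098+0.055)/1.055)^2.4 ≈ 0.80695
  B=139: 139/255≈0.5451 > 0.04045 → ((0.5451+0.055)/1.055)^2.4 ≈ 0.25818
  L2 = 0.2126×0.12214 + 0.7152×0.80695 + 0.0722×0.25818 ≈ 0.62174
Lighter = 0.62174, Darker = 0.00223
Ratio = (L_lighter + 0.05) / (L_darker + 0.05)
Ratio = (0.62174 + 0.05) / (0.00223 + 0.05) = 0.67174 / 0.05223 ≈ 12.8609
Ratio ≈ 12.86:1


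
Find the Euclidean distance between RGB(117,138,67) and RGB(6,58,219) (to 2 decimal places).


d = √[(R₁-R₂)² + (G₁-G₂)² + (B₁-B₂)²]
d = √[(117-6)² + (138-58)² + (67-219)²]
d = √[12321 + 6400 + 23104]
d = √41825
d ≈ 204.51


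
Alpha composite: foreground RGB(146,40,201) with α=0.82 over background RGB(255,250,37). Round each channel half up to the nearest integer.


C = α×F + (1-α)×B, with 1-α = 0.18
R: 0.82×146 + 0.18×255 = 119.72 + 45.90 = 165.62 → 166
G: 0.82×40 + 0.18×250 = 32.80 + 45.00 = 77.80 → 78
B: 0.82×201 + 0.18×37 = 164.82 + 6.66 = 171.48 → 171
= RGB(166, 78, 171)


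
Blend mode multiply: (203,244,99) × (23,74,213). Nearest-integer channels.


Multiply: C = A×B/255, rounded to nearest integer
R: 203×23/255 = 4669/255 ≈ 18.310 → 18
G: 244×74/255 = 18056/255 ≈ 70.808 → 71
B: 99×213/255 = 21087/255 ≈ 82.694 → 83
= RGB(18, 71, 83)


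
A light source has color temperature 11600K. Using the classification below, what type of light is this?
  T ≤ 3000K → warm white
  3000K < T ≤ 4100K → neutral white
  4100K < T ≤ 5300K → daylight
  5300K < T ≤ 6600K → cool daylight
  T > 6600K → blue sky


Temperature: 11600K
11600K > 6600K → blue sky
Classification: blue sky


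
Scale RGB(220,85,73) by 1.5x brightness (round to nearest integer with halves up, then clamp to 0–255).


Multiply each channel by 1.5, round half up, clamp to [0, 255]
R: 220×1.5 = 330 → clamp → 255
G: 85×1.5 = 127.5 → round → 128
B: 73×1.5 = 109.5 → round → 110
= RGB(255, 128, 110)


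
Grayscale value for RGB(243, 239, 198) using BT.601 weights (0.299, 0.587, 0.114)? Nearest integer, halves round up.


Gray = 0.299×R + 0.587×G + 0.114×B
Gray = 0.299×243 + 0.587×239 + 0.114×198
Gray = 72.657 + 140.293 + 22.572
Gray = 235.522 → round half up → 236
Gray = 236


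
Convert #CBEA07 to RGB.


CB → 203 (R)
EA → 234 (G)
07 → 7 (B)
= RGB(203, 234, 7)


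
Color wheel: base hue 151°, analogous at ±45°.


Base hue: 151°
Left analog: (151 - 45) mod 360 = 106°
Right analog: (151 + 45) mod 360 = 196°
Analogous hues = 106° and 196°


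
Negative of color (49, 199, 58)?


Invert: (255-R, 255-G, 255-B)
R: 255-49 = 206
G: 255-199 = 56
B: 255-58 = 197
= RGB(206, 56, 197)


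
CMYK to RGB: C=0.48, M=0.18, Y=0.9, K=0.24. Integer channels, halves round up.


R = 255 × (1-C) × (1-K) = 255 × 0.52 × 0.76 = 100.776 → 101
G = 255 × (1-M) × (1-K) = 255 × 0.82 × 0.76 = 158.916 → 159
B = 255 × (1-Y) × (1-K) = 255 × 0.10 × 0.76 = 19.38 → 19
= RGB(101, 159, 19)


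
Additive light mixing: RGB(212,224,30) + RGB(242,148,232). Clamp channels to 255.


Additive: each channel = min(255, C₁+C₂)
R: 212+242 = 454 → 255
G: 224+148 = 372 → 255
B: 30+232 = 262 → 255
= RGB(255, 255, 255)


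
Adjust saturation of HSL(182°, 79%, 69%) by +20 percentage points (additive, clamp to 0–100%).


Original S = 79%
Adjustment = +20 percentage points
New S = 79 + (20) = 99
Clamp to [0, 100] → 99
= HSL(182°, 99%, 69%)


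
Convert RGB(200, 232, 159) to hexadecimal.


R = 200 → C8 (hex)
G = 232 → E8 (hex)
B = 159 → 9F (hex)
Hex = #C8E89F


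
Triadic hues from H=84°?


Triadic: equally spaced at 120° intervals
H1 = 84°
H2 = (84 + 120) mod 360 = 204°
H3 = (84 + 240) mod 360 = 324°
Triadic = 84°, 204°, 324°


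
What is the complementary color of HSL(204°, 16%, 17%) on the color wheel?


Complement = opposite side of color wheel = hue + 180°
H' = (204 + 180) mod 360 = 24°
S and L unchanged.
= HSL(24°, 16%, 17%)


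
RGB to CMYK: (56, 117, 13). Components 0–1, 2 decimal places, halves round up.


R'=56/255≈0.2196, G'=117/255≈0.4588, B'=13/255≈0.0510
K = 1 - max(R',G',B') = 1 - 117/255 = 138/255 = 0.54117… → 0.54
(1-R'-K)/(1-K) simplifies to (max-R)/max with max = 117:
C = (117-56)/117 = 61/117 = 0.52136… → 0.52
M = (117-117)/117 = 0/117 = 0 → 0.00
Y = (117-13)/117 = 104/117 = 0.88888… → 0.89
= CMYK(0.52, 0.00, 0.89, 0.54)


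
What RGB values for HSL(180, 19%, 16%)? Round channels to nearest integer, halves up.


H=180°, S=0.19, L=0.16
C = (1-|2L-1|)×S = (1-|-0.68|)×0.19 = 0.0608
H' = H/60 = 180/60 ≈ 3.0000; X = C×(1-|H' mod 2 - 1|) = 0.0608
m = L - C/2 = 0.16 - 0.0304 = 0.1296
Sector ⌊H'⌋ = 3 → (R',G',B') = (0.0, 0.0608, 0.0608)
RGB = ((R'+m)×255, (G'+m)×255, (B'+m)×255) = (33.048, 48.552, 48.552)
Round half up → RGB(33, 49, 49)


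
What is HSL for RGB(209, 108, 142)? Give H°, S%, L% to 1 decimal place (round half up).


Normalize: R'=209/255≈0.8196, G'=108/255≈0.4235, B'=142/255≈0.5569
Max=209/255, Min=108/255, Δ=Max-Min=101/255
L = (Max+Min)/2 = (209+108)/510 = 317/510 = 0.62156… → L = 62.2%
L > 0.5 → S = Δ/(2-Max-Min) = 101/(510-209-108) = 101/193 = 0.52331… → S = 52.3%
(the 1/255 factors cancel in S and H, so raw channel differences can be used)
Max is R' → H = 60 × (((G-B)/Δ) mod 6) = 60 × (((108-142)/101) mod 6)
  (-34)/101 = -0.3366…; negative, so add 6 → 5.6633…
  H = 60 × 5.6633… = 339.801…° → H = 339.8°
= HSL(339.8°, 52.3%, 62.2%)


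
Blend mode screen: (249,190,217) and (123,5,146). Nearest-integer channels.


Screen: C = 255 - (255-A)×(255-B)/255, rounded to nearest integer
R: 255 - (255-249)×(255-123)/255 = 255 - 792/255 ≈ 255 - 3.106 = 251.894 → 252
G: 255 - (255-190)×(255-5)/255 = 255 - 16250/255 ≈ 255 - 63.725 = 191.275 → 191
B: 255 - (255-217)×(255-146)/255 = 255 - 4142/255 ≈ 255 - 16.243 = 238.757 → 239
= RGB(252, 191, 239)


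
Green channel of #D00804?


Color: #D00804
R = D0 = 208
G = 08 = 8
B = 04 = 4
Green = 8


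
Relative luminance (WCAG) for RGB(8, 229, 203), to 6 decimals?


Linearize each channel (sRGB transfer function): c = v/255; c_lin = c/12.92 if c ≤ 0.04045, else ((c+0.055)/1.055)^2.4
  R: 8/255 ≈ 0.031373 ≤ 0.04045 → 0.031373/12.92 ≈ 0.002428
  G: 229/255 ≈ 0.898039 > 0.04045 → ((0.898039+0.055)/1.055)^2.4 ≈ 0.783538
  B: 203/255 ≈ 0.796078 > 0.04045 → ((0.796078+0.055)/1.055)^2.4 ≈ 0.597202
R_lin = 0.002428, G_lin = 0.783538, B_lin = 0.597202
L = 0.2126×R + 0.7152×G + 0.0722×B
L = 0.2126×0.002428 + 0.7152×0.783538 + 0.0722×0.597202
L ≈ 0.604020


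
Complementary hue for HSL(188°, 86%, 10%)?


Complement = opposite side of color wheel = hue + 180°
H' = (188 + 180) mod 360 = 8°
S and L unchanged.
= HSL(8°, 86%, 10%)


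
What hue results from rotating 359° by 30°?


New hue = (H + rotation) mod 360
New hue = (359 + 30) mod 360
= 389 mod 360
= 29°


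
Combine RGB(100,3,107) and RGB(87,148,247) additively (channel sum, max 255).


Additive: each channel = min(255, C₁+C₂)
R: 100+87 = 187 → 187
G: 3+148 = 151 → 151
B: 107+247 = 354 → 255
= RGB(187, 151, 255)


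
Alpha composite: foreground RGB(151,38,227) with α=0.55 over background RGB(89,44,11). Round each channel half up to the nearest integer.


C = α×F + (1-α)×B, with 1-α = 0.45
R: 0.55×151 + 0.45×89 = 83.05 + 40.05 = 123.10 → 123
G: 0.55×38 + 0.45×44 = 20.90 + 19.80 = 40.70 → 41
B: 0.55×227 + 0.45×11 = 124.85 + 4.95 = 129.80 → 130
= RGB(123, 41, 130)


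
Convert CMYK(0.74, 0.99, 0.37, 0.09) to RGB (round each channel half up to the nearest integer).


R = 255 × (1-C) × (1-K) = 255 × 0.26 × 0.91 = 60.333 → 60
G = 255 × (1-M) × (1-K) = 255 × 0.01 × 0.91 = 2.3205 → 2
B = 255 × (1-Y) × (1-K) = 255 × 0.63 × 0.91 = 146.1915 → 146
= RGB(60, 2, 146)


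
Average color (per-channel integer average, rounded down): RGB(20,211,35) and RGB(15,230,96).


Midpoint: each channel = ⌊(C₁+C₂)/2⌋
R: ⌊(20+15)/2⌋ = 17
G: ⌊(211+230)/2⌋ = 220
B: ⌊(35+96)/2⌋ = 65
= RGB(17, 220, 65)


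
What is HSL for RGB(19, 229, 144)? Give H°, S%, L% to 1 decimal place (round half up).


Normalize: R'=19/255≈0.0745, G'=229/255≈0.8980, B'=144/255≈0.5647
Max=229/255, Min=19/255, Δ=Max-Min=210/255
L = (Max+Min)/2 = (229+19)/510 = 248/510 = 0.48627… → L = 48.6%
L ≤ 0.5 → S = Δ/(Max+Min) = 210/(229+19) = 210/248 = 0.84677… → S = 84.7%
(the 1/255 factors cancel in S and H, so raw channel differences can be used)
Max is G' → H = 60 × ((B-R)/Δ + 2) = 60 × ((144-19)/210 + 2)
  125/210 + 2 = 0.5952… + 2 = 2.5952…
  H = 60 × 2.5952… = 155.714…° → H = 155.7°
= HSL(155.7°, 84.7%, 48.6%)


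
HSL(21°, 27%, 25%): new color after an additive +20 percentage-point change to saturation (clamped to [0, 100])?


Original S = 27%
Adjustment = +20 percentage points
New S = 27 + (20) = 47
Clamp to [0, 100] → 47
= HSL(21°, 47%, 25%)


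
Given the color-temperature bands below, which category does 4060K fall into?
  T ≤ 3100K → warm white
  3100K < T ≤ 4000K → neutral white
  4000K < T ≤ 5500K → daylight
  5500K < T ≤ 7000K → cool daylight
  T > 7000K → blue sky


Temperature: 4060K
4000K < 4060K ≤ 5500K → daylight
Classification: daylight


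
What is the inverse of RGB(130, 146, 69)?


Invert: (255-R, 255-G, 255-B)
R: 255-130 = 125
G: 255-146 = 109
B: 255-69 = 186
= RGB(125, 109, 186)


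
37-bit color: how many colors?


Colors = 2^bits = 2^37
= 137,438,953,472 colors


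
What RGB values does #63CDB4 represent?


63 → 99 (R)
CD → 205 (G)
B4 → 180 (B)
= RGB(99, 205, 180)


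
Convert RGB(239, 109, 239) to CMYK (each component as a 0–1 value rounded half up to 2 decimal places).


R'=239/255≈0.9373, G'=109/255≈0.4275, B'=239/255≈0.9373
K = 1 - max(R',G',B') = 1 - 239/255 = 16/255 = 0.06274… → 0.06
(1-R'-K)/(1-K) simplifies to (max-R)/max with max = 239:
C = (239-239)/239 = 0/239 = 0 → 0.00
M = (239-109)/239 = 130/239 = 0.54393… → 0.54
Y = (239-239)/239 = 0/239 = 0 → 0.00
= CMYK(0.00, 0.54, 0.00, 0.06)


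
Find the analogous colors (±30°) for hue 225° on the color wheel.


Base hue: 225°
Left analog: (225 - 30) mod 360 = 195°
Right analog: (225 + 30) mod 360 = 255°
Analogous hues = 195° and 255°


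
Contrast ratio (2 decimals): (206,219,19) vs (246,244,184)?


Linearize each sRGB channel c=v/255: c/12.92 if c ≤ 0.04045 else ((c+0.055)/1.055)^2.4
L = 0.2126×R_lin + 0.7152×G_lin + 0.0722×B_lin
Color 1 (206,219,19):
  R=206: 206/255≈0.8078 > 0.04045 → ((0.8078+0.055)/1.055)^2.4 ≈ 0.61721
  G=219: 219/255≈0.8588 > 0.04045 → ((0.8588+0.055)/1.055)^2.4 ≈ 0.70838
  B=19: 19/255≈0.0745 > 0.04045 → ((0.0745+0.055)/1.055)^2.4 ≈ 0.00651
  L1 = 0.2126×0.61721 + 0.7152×0.70838 + 0.0722×0.00651 ≈ 0.63832
Color 2 (246,244,184):
  R=246: 246/255≈0.9647 > 0.04045 → ((0.9647+0.055)/1.055)^2.4 ≈ 0.92158
  G=244: 244/255≈0.9569 > 0.04045 → ((0.9569+0.055)/1.055)^2.4 ≈ 0.90466
  B=184: 184/255≈0.7216 > 0.04045 → ((0.7216+0.055)/1.055)^2.4 ≈ 0.47932
  L2 = 0.2126×0.92158 + 0.7152×0.90466 + 0.0722×0.47932 ≈ 0.87755
Lighter = 0.87755, Darker = 0.63832
Ratio = (L_lighter + 0.05) / (L_darker + 0.05)
Ratio = (0.87755 + 0.05) / (0.63832 + 0.05) = 0.92755 / 0.68832 ≈ 1.3476
Ratio ≈ 1.35:1


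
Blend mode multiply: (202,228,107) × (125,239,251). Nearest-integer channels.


Multiply: C = A×B/255, rounded to nearest integer
R: 202×125/255 = 25250/255 ≈ 99.020 → 99
G: 228×239/255 = 54492/255 ≈ 213.694 → 214
B: 107×251/255 = 26857/255 ≈ 105.322 → 105
= RGB(99, 214, 105)


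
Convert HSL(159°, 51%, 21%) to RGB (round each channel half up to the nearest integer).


H=159°, S=0.51, L=0.21
C = (1-|2L-1|)×S = (1-|-0.58|)×0.51 = 0.2142
H' = H/60 = 159/60 ≈ 2.6500; X = C×(1-|H' mod 2 - 1|) = 0.13923
m = L - C/2 = 0.21 - 0.1071 = 0.1029
Sector ⌊H'⌋ = 2 → (R',G',B') = (0.0, 0.2142, 0.13923)
RGB = ((R'+m)×255, (G'+m)×255, (B'+m)×255) = (26.2395, 80.8605, 61.74315)
Round half up → RGB(26, 81, 62)


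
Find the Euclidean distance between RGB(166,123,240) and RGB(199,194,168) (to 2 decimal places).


d = √[(R₁-R₂)² + (G₁-G₂)² + (B₁-B₂)²]
d = √[(166-199)² + (123-194)² + (240-168)²]
d = √[1089 + 5041 + 5184]
d = √11314
d ≈ 106.37


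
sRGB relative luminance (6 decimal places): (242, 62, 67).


Linearize each channel (sRGB transfer function): c = v/255; c_lin = c/12.92 if c ≤ 0.04045, else ((c+0.055)/1.055)^2.4
  R: 242/255 ≈ 0.949020 > 0.04045 → ((0.949020+0.055)/1.055)^2.4 ≈ 0.887923
  G: 62/255 ≈ 0.243137 > 0.04045 → ((0.243137+0.055)/1.055)^2.4 ≈ 0.048172
  B: 67/255 ≈ 0.262745 > 0.04045 → ((0.262745+0.055)/1.055)^2.4 ≈ 0.056128
R_lin = 0.887923, G_lin = 0.048172, B_lin = 0.056128
L = 0.2126×R + 0.7152×G + 0.0722×B
L = 0.2126×0.887923 + 0.7152×0.048172 + 0.0722×0.056128
L ≈ 0.227277


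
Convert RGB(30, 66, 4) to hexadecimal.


R = 30 → 1E (hex)
G = 66 → 42 (hex)
B = 4 → 04 (hex)
Hex = #1E4204


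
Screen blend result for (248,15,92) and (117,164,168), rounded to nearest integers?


Screen: C = 255 - (255-A)×(255-B)/255, rounded to nearest integer
R: 255 - (255-248)×(255-117)/255 = 255 - 966/255 ≈ 255 - 3.788 = 251.212 → 251
G: 255 - (255-15)×(255-164)/255 = 255 - 21840/255 ≈ 255 - 85.647 = 169.353 → 169
B: 255 - (255-92)×(255-168)/255 = 255 - 14181/255 ≈ 255 - 55.612 = 199.388 → 199
= RGB(251, 169, 199)


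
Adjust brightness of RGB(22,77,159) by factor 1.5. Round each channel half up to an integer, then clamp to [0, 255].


Multiply each channel by 1.5, round half up, clamp to [0, 255]
R: 22×1.5 = 33
G: 77×1.5 = 115.5 → round → 116
B: 159×1.5 = 238.5 → round → 239
= RGB(33, 116, 239)


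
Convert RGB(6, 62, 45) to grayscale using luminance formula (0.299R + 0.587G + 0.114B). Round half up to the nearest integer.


Gray = 0.299×R + 0.587×G + 0.114×B
Gray = 0.299×6 + 0.587×62 + 0.114×45
Gray = 1.794 + 36.394 + 5.130
Gray = 43.318 → round half up → 43
Gray = 43


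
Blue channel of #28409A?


Color: #28409A
R = 28 = 40
G = 40 = 64
B = 9A = 154
Blue = 154


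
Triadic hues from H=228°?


Triadic: equally spaced at 120° intervals
H1 = 228°
H2 = (228 + 120) mod 360 = 348°
H3 = (228 + 240) mod 360 = 108°
Triadic = 228°, 348°, 108°


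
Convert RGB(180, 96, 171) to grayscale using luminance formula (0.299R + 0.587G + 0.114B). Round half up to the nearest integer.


Gray = 0.299×R + 0.587×G + 0.114×B
Gray = 0.299×180 + 0.587×96 + 0.114×171
Gray = 53.820 + 56.352 + 19.494
Gray = 129.666 → round half up → 130
Gray = 130


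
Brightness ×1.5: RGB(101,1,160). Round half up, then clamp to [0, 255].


Multiply each channel by 1.5, round half up, clamp to [0, 255]
R: 101×1.5 = 151.5 → round → 152
G: 1×1.5 = 1.5 → round → 2
B: 160×1.5 = 240
= RGB(152, 2, 240)


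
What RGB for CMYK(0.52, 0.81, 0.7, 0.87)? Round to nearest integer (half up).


R = 255 × (1-C) × (1-K) = 255 × 0.48 × 0.13 = 15.912 → 16
G = 255 × (1-M) × (1-K) = 255 × 0.19 × 0.13 = 6.2985 → 6
B = 255 × (1-Y) × (1-K) = 255 × 0.30 × 0.13 = 9.945 → 10
= RGB(16, 6, 10)


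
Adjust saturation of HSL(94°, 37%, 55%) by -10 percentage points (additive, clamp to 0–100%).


Original S = 37%
Adjustment = -10 percentage points
New S = 37 + (-10) = 27
Clamp to [0, 100] → 27
= HSL(94°, 27%, 55%)


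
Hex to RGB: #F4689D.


F4 → 244 (R)
68 → 104 (G)
9D → 157 (B)
= RGB(244, 104, 157)


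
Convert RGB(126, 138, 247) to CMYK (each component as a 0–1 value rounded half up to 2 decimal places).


R'=126/255≈0.4941, G'=138/255≈0.5412, B'=247/255≈0.9686
K = 1 - max(R',G',B') = 1 - 247/255 = 8/255 = 0.03137… → 0.03
(1-R'-K)/(1-K) simplifies to (max-R)/max with max = 247:
C = (247-126)/247 = 121/247 = 0.48987… → 0.49
M = (247-138)/247 = 109/247 = 0.44129… → 0.44
Y = (247-247)/247 = 0/247 = 0 → 0.00
= CMYK(0.49, 0.44, 0.00, 0.03)


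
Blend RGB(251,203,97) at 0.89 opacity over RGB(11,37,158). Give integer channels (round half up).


C = α×F + (1-α)×B, with 1-α = 0.11
R: 0.89×251 + 0.11×11 = 223.39 + 1.21 = 224.60 → 225
G: 0.89×203 + 0.11×37 = 180.67 + 4.07 = 184.74 → 185
B: 0.89×97 + 0.11×158 = 86.33 + 17.38 = 103.71 → 104
= RGB(225, 185, 104)


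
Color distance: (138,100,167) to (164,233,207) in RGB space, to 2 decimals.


d = √[(R₁-R₂)² + (G₁-G₂)² + (B₁-B₂)²]
d = √[(138-164)² + (100-233)² + (167-207)²]
d = √[676 + 17689 + 1600]
d = √19965
d ≈ 141.30


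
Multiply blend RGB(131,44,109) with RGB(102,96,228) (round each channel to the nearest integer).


Multiply: C = A×B/255, rounded to nearest integer
R: 131×102/255 = 13362/255 ≈ 52.400 → 52
G: 44×96/255 = 4224/255 ≈ 16.565 → 17
B: 109×228/255 = 24852/255 ≈ 97.459 → 97
= RGB(52, 17, 97)


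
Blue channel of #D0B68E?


Color: #D0B68E
R = D0 = 208
G = B6 = 182
B = 8E = 142
Blue = 142


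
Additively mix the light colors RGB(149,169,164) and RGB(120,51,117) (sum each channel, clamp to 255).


Additive: each channel = min(255, C₁+C₂)
R: 149+120 = 269 → 255
G: 169+51 = 220 → 220
B: 164+117 = 281 → 255
= RGB(255, 220, 255)


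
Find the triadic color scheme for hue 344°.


Triadic: equally spaced at 120° intervals
H1 = 344°
H2 = (344 + 120) mod 360 = 104°
H3 = (344 + 240) mod 360 = 224°
Triadic = 344°, 104°, 224°


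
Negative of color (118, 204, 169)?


Invert: (255-R, 255-G, 255-B)
R: 255-118 = 137
G: 255-204 = 51
B: 255-169 = 86
= RGB(137, 51, 86)


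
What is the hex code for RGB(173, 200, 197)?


R = 173 → AD (hex)
G = 200 → C8 (hex)
B = 197 → C5 (hex)
Hex = #ADC8C5


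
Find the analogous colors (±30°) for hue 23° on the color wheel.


Base hue: 23°
Left analog: (23 - 30) mod 360 = 353°
Right analog: (23 + 30) mod 360 = 53°
Analogous hues = 353° and 53°


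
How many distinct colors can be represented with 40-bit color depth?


Colors = 2^bits = 2^40
= 1,099,511,627,776 colors


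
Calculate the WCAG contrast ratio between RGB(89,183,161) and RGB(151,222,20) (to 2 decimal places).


Linearize each sRGB channel c=v/255: c/12.92 if c ≤ 0.04045 else ((c+0.055)/1.055)^2.4
L = 0.2126×R_lin + 0.7152×G_lin + 0.0722×B_lin
Color 1 (89,183,161):
  R=89: 89/255≈0.3490 > 0.04045 → ((0.3490+0.055)/1.055)^2.4 ≈ 0.09990
  G=183: 183/255≈0.7176 > 0.04045 → ((0.7176+0.055)/1.055)^2.4 ≈ 0.47353
  B=161: 161/255≈0.6314 > 0.04045 → ((0.6314+0.055)/1.055)^2.4 ≈ 0.35640
  L1 = 0.2126×0.09990 + 0.7152×0.47353 + 0.0722×0.35640 ≈ 0.38564
Color 2 (151,222,20):
  R=151: 151/255≈0.5922 > 0.04045 → ((0.5922+0.055)/1.055)^2.4 ≈ 0.30947
  G=222: 222/255≈0.8706 > 0.04045 → ((0.8706+0.055)/1.055)^2.4 ≈ 0.73046
  B=20: 20/255≈0.0784 > 0.04045 → ((0.0784+0.055)/1.055)^2.4 ≈ 0.00700
  L2 = 0.2126×0.30947 + 0.7152×0.73046 + 0.0722×0.00700 ≈ 0.58872
Lighter = 0.58872, Darker = 0.38564
Ratio = (L_lighter + 0.05) / (L_darker + 0.05)
Ratio = (0.58872 + 0.05) / (0.38564 + 0.05) = 0.63872 / 0.43564 ≈ 1.4662
Ratio ≈ 1.47:1


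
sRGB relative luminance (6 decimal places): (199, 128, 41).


Linearize each channel (sRGB transfer function): c = v/255; c_lin = c/12.92 if c ≤ 0.04045, else ((c+0.055)/1.055)^2.4
  R: 199/255 ≈ 0.780392 > 0.04045 → ((0.780392+0.055)/1.055)^2.4 ≈ 0.571125
  G: 128/255 ≈ 0.501961 > 0.04045 → ((0.501961+0.055)/1.055)^2.4 ≈ 0.215861
  B: 41/255 ≈ 0.160784 > 0.04045 → ((0.160784+0.055)/1.055)^2.4 ≈ 0.022174
R_lin = 0.571125, G_lin = 0.215861, B_lin = 0.022174
L = 0.2126×R + 0.7152×G + 0.0722×B
L = 0.2126×0.571125 + 0.7152×0.215861 + 0.0722×0.022174
L ≈ 0.277406


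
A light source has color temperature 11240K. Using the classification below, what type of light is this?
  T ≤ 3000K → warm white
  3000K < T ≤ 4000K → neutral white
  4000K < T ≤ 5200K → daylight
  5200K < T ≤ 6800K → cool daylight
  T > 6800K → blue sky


Temperature: 11240K
11240K > 6800K → blue sky
Classification: blue sky


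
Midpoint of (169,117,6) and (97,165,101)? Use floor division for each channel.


Midpoint: each channel = ⌊(C₁+C₂)/2⌋
R: ⌊(169+97)/2⌋ = 133
G: ⌊(117+165)/2⌋ = 141
B: ⌊(6+101)/2⌋ = 53
= RGB(133, 141, 53)


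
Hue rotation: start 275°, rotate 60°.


New hue = (H + rotation) mod 360
New hue = (275 + 60) mod 360
= 335 mod 360
= 335°


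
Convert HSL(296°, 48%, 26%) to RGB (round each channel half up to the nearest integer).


H=296°, S=0.48, L=0.26
C = (1-|2L-1|)×S = (1-|-0.48|)×0.48 = 0.2496
H' = H/60 = 296/60 ≈ 4.9333; X = C×(1-|H' mod 2 - 1|) = 0.23296
m = L - C/2 = 0.26 - 0.1248 = 0.1352
Sector ⌊H'⌋ = 4 → (R',G',B') = (0.23296, 0.0, 0.2496)
RGB = ((R'+m)×255, (G'+m)×255, (B'+m)×255) = (93.8808, 34.476, 98.124)
Round half up → RGB(94, 34, 98)


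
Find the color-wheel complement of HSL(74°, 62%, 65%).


Complement = opposite side of color wheel = hue + 180°
H' = (74 + 180) mod 360 = 254°
S and L unchanged.
= HSL(254°, 62%, 65%)


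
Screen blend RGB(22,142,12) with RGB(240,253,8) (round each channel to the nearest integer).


Screen: C = 255 - (255-A)×(255-B)/255, rounded to nearest integer
R: 255 - (255-22)×(255-240)/255 = 255 - 3495/255 ≈ 255 - 13.706 = 241.294 → 241
G: 255 - (255-142)×(255-253)/255 = 255 - 226/255 ≈ 255 - 0.886 = 254.114 → 254
B: 255 - (255-12)×(255-8)/255 = 255 - 60021/255 ≈ 255 - 235.376 = 19.624 → 20
= RGB(241, 254, 20)


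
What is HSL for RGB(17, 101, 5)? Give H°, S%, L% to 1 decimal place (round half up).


Normalize: R'=17/255≈0.0667, G'=101/255≈0.3961, B'=5/255≈0.0196
Max=101/255, Min=5/255, Δ=Max-Min=96/255
L = (Max+Min)/2 = (101+5)/510 = 106/510 = 0.20784… → L = 20.8%
L ≤ 0.5 → S = Δ/(Max+Min) = 96/(101+5) = 96/106 = 0.90566… → S = 90.6%
(the 1/255 factors cancel in S and H, so raw channel differences can be used)
Max is G' → H = 60 × ((B-R)/Δ + 2) = 60 × ((5-17)/96 + 2)
  -12/96 + 2 = -0.125 + 2 = 1.875
  H = 60 × 1.875 = 112.5° → H = 112.5°
= HSL(112.5°, 90.6%, 20.8%)


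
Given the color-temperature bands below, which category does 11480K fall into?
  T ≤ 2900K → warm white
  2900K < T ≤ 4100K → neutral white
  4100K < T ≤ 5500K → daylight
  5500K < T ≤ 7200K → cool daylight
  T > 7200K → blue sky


Temperature: 11480K
11480K > 7200K → blue sky
Classification: blue sky


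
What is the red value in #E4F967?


Color: #E4F967
R = E4 = 228
G = F9 = 249
B = 67 = 103
Red = 228


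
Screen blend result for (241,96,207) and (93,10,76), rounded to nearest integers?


Screen: C = 255 - (255-A)×(255-B)/255, rounded to nearest integer
R: 255 - (255-241)×(255-93)/255 = 255 - 2268/255 ≈ 255 - 8.894 = 246.106 → 246
G: 255 - (255-96)×(255-10)/255 = 255 - 38955/255 ≈ 255 - 152.765 = 102.235 → 102
B: 255 - (255-207)×(255-76)/255 = 255 - 8592/255 ≈ 255 - 33.694 = 221.306 → 221
= RGB(246, 102, 221)


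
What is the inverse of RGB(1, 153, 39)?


Invert: (255-R, 255-G, 255-B)
R: 255-1 = 254
G: 255-153 = 102
B: 255-39 = 216
= RGB(254, 102, 216)


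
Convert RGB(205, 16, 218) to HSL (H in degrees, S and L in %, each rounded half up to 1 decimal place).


Normalize: R'=205/255≈0.8039, G'=16/255≈0.0627, B'=218/255≈0.8549
Max=218/255, Min=16/255, Δ=Max-Min=202/255
L = (Max+Min)/2 = (218+16)/510 = 234/510 = 0.45882… → L = 45.9%
L ≤ 0.5 → S = Δ/(Max+Min) = 202/(218+16) = 202/234 = 0.86324… → S = 86.3%
(the 1/255 factors cancel in S and H, so raw channel differences can be used)
Max is B' → H = 60 × ((R-G)/Δ + 4) = 60 × ((205-16)/202 + 4)
  189/202 + 4 = 0.9356… + 4 = 4.9356…
  H = 60 × 4.9356… = 296.138…° → H = 296.1°
= HSL(296.1°, 86.3%, 45.9%)


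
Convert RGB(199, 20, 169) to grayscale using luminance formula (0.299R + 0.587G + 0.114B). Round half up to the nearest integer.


Gray = 0.299×R + 0.587×G + 0.114×B
Gray = 0.299×199 + 0.587×20 + 0.114×169
Gray = 59.501 + 11.740 + 19.266
Gray = 90.507 → round half up → 91
Gray = 91


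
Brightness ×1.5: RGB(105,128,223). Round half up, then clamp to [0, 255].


Multiply each channel by 1.5, round half up, clamp to [0, 255]
R: 105×1.5 = 157.5 → round → 158
G: 128×1.5 = 192
B: 223×1.5 = 334.5 → round → 335 → clamp → 255
= RGB(158, 192, 255)


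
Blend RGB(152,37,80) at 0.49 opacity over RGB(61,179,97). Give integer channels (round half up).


C = α×F + (1-α)×B, with 1-α = 0.51
R: 0.49×152 + 0.51×61 = 74.48 + 31.11 = 105.59 → 106
G: 0.49×37 + 0.51×179 = 18.13 + 91.29 = 109.42 → 109
B: 0.49×80 + 0.51×97 = 39.20 + 49.47 = 88.67 → 89
= RGB(106, 109, 89)


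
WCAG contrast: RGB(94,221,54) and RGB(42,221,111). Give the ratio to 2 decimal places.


Linearize each sRGB channel c=v/255: c/12.92 if c ≤ 0.04045 else ((c+0.055)/1.055)^2.4
L = 0.2126×R_lin + 0.7152×G_lin + 0.0722×B_lin
Color 1 (94,221,54):
  R=94: 94/255≈0.3686 > 0.04045 → ((0.3686+0.055)/1.055)^2.4 ≈ 0.11193
  G=221: 221/255≈0.8667 > 0.04045 → ((0.8667+0.055)/1.055)^2.4 ≈ 0.72306
  B=54: 54/255≈0.2118 > 0.04045 → ((0.2118+0.055)/1.055)^2.4 ≈ 0.03689
  L1 = 0.2126×0.11193 + 0.7152×0.72306 + 0.0722×0.03689 ≈ 0.54359
Color 2 (42,221,111):
  R=42: 42/255≈0.1647 > 0.04045 → ((0.1647+0.055)/1.055)^2.4 ≈ 0.02315
  G=221: 221/255≈0.8667 > 0.04045 → ((0.8667+0.055)/1.055)^2.4 ≈ 0.72306
  B=111: 111/255≈0.4353 > 0.04045 → ((0.4353+0.055)/1.055)^2.4 ≈ 0.15896
  L2 = 0.2126×0.02315 + 0.7152×0.72306 + 0.0722×0.15896 ≈ 0.53353
Lighter = 0.54359, Darker = 0.53353
Ratio = (L_lighter + 0.05) / (L_darker + 0.05)
Ratio = (0.54359 + 0.05) / (0.53353 + 0.05) = 0.59359 / 0.58353 ≈ 1.0172
Ratio ≈ 1.02:1


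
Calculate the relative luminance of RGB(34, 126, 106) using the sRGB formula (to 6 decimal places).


Linearize each channel (sRGB transfer function): c = v/255; c_lin = c/12.92 if c ≤ 0.04045, else ((c+0.055)/1.055)^2.4
  R: 34/255 ≈ 0.133333 > 0.04045 → ((0.133333+0.055)/1.055)^2.4 ≈ 0.015996
  G: 126/255 ≈ 0.494118 > 0.04045 → ((0.494118+0.055)/1.055)^2.4 ≈ 0.208637
  B: 106/255 ≈ 0.415686 > 0.04045 → ((0.415686+0.055)/1.055)^2.4 ≈ 0.144128
R_lin = 0.015996, G_lin = 0.208637, B_lin = 0.144128
L = 0.2126×R + 0.7152×G + 0.0722×B
L = 0.2126×0.015996 + 0.7152×0.208637 + 0.0722×0.144128
L ≈ 0.163024


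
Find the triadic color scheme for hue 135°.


Triadic: equally spaced at 120° intervals
H1 = 135°
H2 = (135 + 120) mod 360 = 255°
H3 = (135 + 240) mod 360 = 15°
Triadic = 135°, 255°, 15°


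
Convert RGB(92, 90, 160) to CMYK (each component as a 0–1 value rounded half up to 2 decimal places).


R'=92/255≈0.3608, G'=90/255≈0.3529, B'=160/255≈0.6275
K = 1 - max(R',G',B') = 1 - 160/255 = 95/255 = 0.37254… → 0.37
(1-R'-K)/(1-K) simplifies to (max-R)/max with max = 160:
C = (160-92)/160 = 68/160 = 0.425 → 0.43
M = (160-90)/160 = 70/160 = 0.4375 → 0.44
Y = (160-160)/160 = 0/160 = 0 → 0.00
= CMYK(0.43, 0.44, 0.00, 0.37)


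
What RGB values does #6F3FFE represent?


6F → 111 (R)
3F → 63 (G)
FE → 254 (B)
= RGB(111, 63, 254)


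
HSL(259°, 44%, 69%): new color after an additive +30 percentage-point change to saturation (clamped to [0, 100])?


Original S = 44%
Adjustment = +30 percentage points
New S = 44 + (30) = 74
Clamp to [0, 100] → 74
= HSL(259°, 74%, 69%)


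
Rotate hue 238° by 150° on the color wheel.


New hue = (H + rotation) mod 360
New hue = (238 + 150) mod 360
= 388 mod 360
= 28°


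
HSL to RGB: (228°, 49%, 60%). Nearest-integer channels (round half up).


H=228°, S=0.49, L=0.60
C = (1-|2L-1|)×S = (1-|0.20|)×0.49 = 0.392
H' = H/60 = 228/60 ≈ 3.8000; X = C×(1-|H' mod 2 - 1|) = 0.0784
m = L - C/2 = 0.60 - 0.196 = 0.404
Sector ⌊H'⌋ = 3 → (R',G',B') = (0.0, 0.0784, 0.392)
RGB = ((R'+m)×255, (G'+m)×255, (B'+m)×255) = (103.02, 123.012, 202.98)
Round half up → RGB(103, 123, 203)


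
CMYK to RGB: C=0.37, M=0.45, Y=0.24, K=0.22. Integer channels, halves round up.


R = 255 × (1-C) × (1-K) = 255 × 0.63 × 0.78 = 125.307 → 125
G = 255 × (1-M) × (1-K) = 255 × 0.55 × 0.78 = 109.395 → 109
B = 255 × (1-Y) × (1-K) = 255 × 0.76 × 0.78 = 151.164 → 151
= RGB(125, 109, 151)


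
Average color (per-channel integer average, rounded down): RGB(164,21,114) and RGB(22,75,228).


Midpoint: each channel = ⌊(C₁+C₂)/2⌋
R: ⌊(164+22)/2⌋ = 93
G: ⌊(21+75)/2⌋ = 48
B: ⌊(114+228)/2⌋ = 171
= RGB(93, 48, 171)


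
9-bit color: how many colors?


Colors = 2^bits = 2^9
= 512 colors


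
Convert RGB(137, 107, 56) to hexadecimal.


R = 137 → 89 (hex)
G = 107 → 6B (hex)
B = 56 → 38 (hex)
Hex = #896B38


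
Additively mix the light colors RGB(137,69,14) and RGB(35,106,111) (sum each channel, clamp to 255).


Additive: each channel = min(255, C₁+C₂)
R: 137+35 = 172 → 172
G: 69+106 = 175 → 175
B: 14+111 = 125 → 125
= RGB(172, 175, 125)


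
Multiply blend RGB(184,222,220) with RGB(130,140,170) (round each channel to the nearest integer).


Multiply: C = A×B/255, rounded to nearest integer
R: 184×130/255 = 23920/255 ≈ 93.804 → 94
G: 222×140/255 = 31080/255 ≈ 121.882 → 122
B: 220×170/255 = 37400/255 ≈ 146.667 → 147
= RGB(94, 122, 147)


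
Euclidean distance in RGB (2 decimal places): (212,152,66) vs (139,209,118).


d = √[(R₁-R₂)² + (G₁-G₂)² + (B₁-B₂)²]
d = √[(212-139)² + (152-209)² + (66-118)²]
d = √[5329 + 3249 + 2704]
d = √11282
d ≈ 106.22


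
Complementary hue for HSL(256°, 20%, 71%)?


Complement = opposite side of color wheel = hue + 180°
H' = (256 + 180) mod 360 = 76°
S and L unchanged.
= HSL(76°, 20%, 71%)


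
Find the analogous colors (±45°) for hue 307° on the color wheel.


Base hue: 307°
Left analog: (307 - 45) mod 360 = 262°
Right analog: (307 + 45) mod 360 = 352°
Analogous hues = 262° and 352°


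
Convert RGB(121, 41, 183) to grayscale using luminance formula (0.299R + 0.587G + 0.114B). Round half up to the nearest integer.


Gray = 0.299×R + 0.587×G + 0.114×B
Gray = 0.299×121 + 0.587×41 + 0.114×183
Gray = 36.179 + 24.067 + 20.862
Gray = 81.108 → round half up → 81
Gray = 81


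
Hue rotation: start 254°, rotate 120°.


New hue = (H + rotation) mod 360
New hue = (254 + 120) mod 360
= 374 mod 360
= 14°


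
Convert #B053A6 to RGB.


B0 → 176 (R)
53 → 83 (G)
A6 → 166 (B)
= RGB(176, 83, 166)


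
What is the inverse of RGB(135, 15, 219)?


Invert: (255-R, 255-G, 255-B)
R: 255-135 = 120
G: 255-15 = 240
B: 255-219 = 36
= RGB(120, 240, 36)


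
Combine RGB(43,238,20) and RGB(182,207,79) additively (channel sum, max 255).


Additive: each channel = min(255, C₁+C₂)
R: 43+182 = 225 → 225
G: 238+207 = 445 → 255
B: 20+79 = 99 → 99
= RGB(225, 255, 99)


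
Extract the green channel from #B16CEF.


Color: #B16CEF
R = B1 = 177
G = 6C = 108
B = EF = 239
Green = 108


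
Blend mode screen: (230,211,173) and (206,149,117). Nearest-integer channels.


Screen: C = 255 - (255-A)×(255-B)/255, rounded to nearest integer
R: 255 - (255-230)×(255-206)/255 = 255 - 1225/255 ≈ 255 - 4.804 = 250.196 → 250
G: 255 - (255-211)×(255-149)/255 = 255 - 4664/255 ≈ 255 - 18.290 = 236.710 → 237
B: 255 - (255-173)×(255-117)/255 = 255 - 11316/255 ≈ 255 - 44.376 = 210.624 → 211
= RGB(250, 237, 211)


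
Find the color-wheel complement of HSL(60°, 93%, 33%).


Complement = opposite side of color wheel = hue + 180°
H' = (60 + 180) mod 360 = 240°
S and L unchanged.
= HSL(240°, 93%, 33%)


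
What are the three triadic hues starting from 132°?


Triadic: equally spaced at 120° intervals
H1 = 132°
H2 = (132 + 120) mod 360 = 252°
H3 = (132 + 240) mod 360 = 12°
Triadic = 132°, 252°, 12°


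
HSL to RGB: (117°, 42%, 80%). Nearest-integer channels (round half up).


H=117°, S=0.42, L=0.80
C = (1-|2L-1|)×S = (1-|0.60|)×0.42 = 0.168
H' = H/60 = 117/60 ≈ 1.9500; X = C×(1-|H' mod 2 - 1|) = 0.0084
m = L - C/2 = 0.80 - 0.084 = 0.716
Sector ⌊H'⌋ = 1 → (R',G',B') = (0.0084, 0.168, 0.0)
RGB = ((R'+m)×255, (G'+m)×255, (B'+m)×255) = (184.722, 225.42, 182.58)
Round half up → RGB(185, 225, 183)


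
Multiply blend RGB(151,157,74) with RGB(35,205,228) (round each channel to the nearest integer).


Multiply: C = A×B/255, rounded to nearest integer
R: 151×35/255 = 5285/255 ≈ 20.725 → 21
G: 157×205/255 = 32185/255 ≈ 126.216 → 126
B: 74×228/255 = 16872/255 ≈ 66.165 → 66
= RGB(21, 126, 66)


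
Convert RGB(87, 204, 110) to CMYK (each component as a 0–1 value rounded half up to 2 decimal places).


R'=87/255≈0.3412, G'=204/255≈0.8000, B'=110/255≈0.4314
K = 1 - max(R',G',B') = 1 - 204/255 = 51/255 = 0.2 → 0.20
(1-R'-K)/(1-K) simplifies to (max-R)/max with max = 204:
C = (204-87)/204 = 117/204 = 0.57352… → 0.57
M = (204-204)/204 = 0/204 = 0 → 0.00
Y = (204-110)/204 = 94/204 = 0.46078… → 0.46
= CMYK(0.57, 0.00, 0.46, 0.20)


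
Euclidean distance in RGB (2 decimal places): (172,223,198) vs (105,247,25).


d = √[(R₁-R₂)² + (G₁-G₂)² + (B₁-B₂)²]
d = √[(172-105)² + (223-247)² + (198-25)²]
d = √[4489 + 576 + 29929]
d = √34994
d ≈ 187.07


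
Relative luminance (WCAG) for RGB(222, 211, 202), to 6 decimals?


Linearize each channel (sRGB transfer function): c = v/255; c_lin = c/12.92 if c ≤ 0.04045, else ((c+0.055)/1.055)^2.4
  R: 222/255 ≈ 0.870588 > 0.04045 → ((0.870588+0.055)/1.055)^2.4 ≈ 0.730461
  G: 211/255 ≈ 0.827451 > 0.04045 → ((0.827451+0.055)/1.055)^2.4 ≈ 0.651406
  B: 202/255 ≈ 0.792157 > 0.04045 → ((0.792157+0.055)/1.055)^2.4 ≈ 0.590619
R_lin = 0.730461, G_lin = 0.651406, B_lin = 0.590619
L = 0.2126×R + 0.7152×G + 0.0722×B
L = 0.2126×0.730461 + 0.7152×0.651406 + 0.0722×0.590619
L ≈ 0.663824


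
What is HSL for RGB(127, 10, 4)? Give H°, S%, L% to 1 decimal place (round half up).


Normalize: R'=127/255≈0.4980, G'=10/255≈0.0392, B'=4/255≈0.0157
Max=127/255, Min=4/255, Δ=Max-Min=123/255
L = (Max+Min)/2 = (127+4)/510 = 131/510 = 0.25686… → L = 25.7%
L ≤ 0.5 → S = Δ/(Max+Min) = 123/(127+4) = 123/131 = 0.93893… → S = 93.9%
(the 1/255 factors cancel in S and H, so raw channel differences can be used)
Max is R' → H = 60 × (((G-B)/Δ) mod 6) = 60 × (((10-4)/123) mod 6)
  6/123 = 0.0487…
  H = 60 × 0.0487… = 2.926…° → H = 2.9°
= HSL(2.9°, 93.9%, 25.7%)


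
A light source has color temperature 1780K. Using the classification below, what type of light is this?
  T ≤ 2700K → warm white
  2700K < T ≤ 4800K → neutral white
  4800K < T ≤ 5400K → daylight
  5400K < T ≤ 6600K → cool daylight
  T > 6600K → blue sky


Temperature: 1780K
1780K ≤ 2700K → warm white
Classification: warm white


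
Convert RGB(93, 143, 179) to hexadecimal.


R = 93 → 5D (hex)
G = 143 → 8F (hex)
B = 179 → B3 (hex)
Hex = #5D8FB3


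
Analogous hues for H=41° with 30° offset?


Base hue: 41°
Left analog: (41 - 30) mod 360 = 11°
Right analog: (41 + 30) mod 360 = 71°
Analogous hues = 11° and 71°


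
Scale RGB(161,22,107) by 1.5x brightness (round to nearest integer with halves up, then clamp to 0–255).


Multiply each channel by 1.5, round half up, clamp to [0, 255]
R: 161×1.5 = 241.5 → round → 242
G: 22×1.5 = 33
B: 107×1.5 = 160.5 → round → 161
= RGB(242, 33, 161)


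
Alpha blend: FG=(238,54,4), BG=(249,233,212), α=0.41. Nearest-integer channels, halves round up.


C = α×F + (1-α)×B, with 1-α = 0.59
R: 0.41×238 + 0.59×249 = 97.58 + 146.91 = 244.49 → 244
G: 0.41×54 + 0.59×233 = 22.14 + 137.47 = 159.61 → 160
B: 0.41×4 + 0.59×212 = 1.64 + 125.08 = 126.72 → 127
= RGB(244, 160, 127)


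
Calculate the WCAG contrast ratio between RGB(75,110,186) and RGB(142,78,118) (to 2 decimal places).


Linearize each sRGB channel c=v/255: c/12.92 if c ≤ 0.04045 else ((c+0.055)/1.055)^2.4
L = 0.2126×R_lin + 0.7152×G_lin + 0.0722×B_lin
Color 1 (75,110,186):
  R=75: 75/255≈0.2941 > 0.04045 → ((0.2941+0.055)/1.055)^2.4 ≈ 0.07036
  G=110: 110/255≈0.4314 > 0.04045 → ((0.4314+0.055)/1.055)^2.4 ≈ 0.15593
  B=186: 186/255≈0.7294 > 0.04045 → ((0.7294+0.055)/1.055)^2.4 ≈ 0.49102
  L1 = 0.2126×0.07036 + 0.7152×0.15593 + 0.0722×0.49102 ≈ 0.16193
Color 2 (142,78,118):
  R=142: 142/255≈0.5569 > 0.04045 → ((0.5569+0.055)/1.055)^2.4 ≈ 0.27050
  G=78: 78/255≈0.3059 > 0.04045 → ((0.3059+0.055)/1.055)^2.4 ≈ 0.07619
  B=118: 118/255≈0.4627 > 0.04045 → ((0.4627+0.055)/1.055)^2.4 ≈ 0.18116
  L2 = 0.2126×0.27050 + 0.7152×0.07619 + 0.0722×0.18116 ≈ 0.12508
Lighter = 0.16193, Darker = 0.12508
Ratio = (L_lighter + 0.05) / (L_darker + 0.05)
Ratio = (0.16193 + 0.05) / (0.12508 + 0.05) = 0.21193 / 0.17508 ≈ 1.2105
Ratio ≈ 1.21:1


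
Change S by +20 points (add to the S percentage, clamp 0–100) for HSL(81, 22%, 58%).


Original S = 22%
Adjustment = +20 percentage points
New S = 22 + (20) = 42
Clamp to [0, 100] → 42
= HSL(81°, 42%, 58%)


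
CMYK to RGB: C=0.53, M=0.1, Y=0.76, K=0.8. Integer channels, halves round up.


R = 255 × (1-C) × (1-K) = 255 × 0.47 × 0.20 = 23.97 → 24
G = 255 × (1-M) × (1-K) = 255 × 0.90 × 0.20 = 45.9 → 46
B = 255 × (1-Y) × (1-K) = 255 × 0.24 × 0.20 = 12.24 → 12
= RGB(24, 46, 12)


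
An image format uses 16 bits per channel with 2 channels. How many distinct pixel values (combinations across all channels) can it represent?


Total bits = 16 bits/channel × 2 channels = 32 bits
Distinct pixel values = 2^32
= 4,294,967,296 pixel values
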